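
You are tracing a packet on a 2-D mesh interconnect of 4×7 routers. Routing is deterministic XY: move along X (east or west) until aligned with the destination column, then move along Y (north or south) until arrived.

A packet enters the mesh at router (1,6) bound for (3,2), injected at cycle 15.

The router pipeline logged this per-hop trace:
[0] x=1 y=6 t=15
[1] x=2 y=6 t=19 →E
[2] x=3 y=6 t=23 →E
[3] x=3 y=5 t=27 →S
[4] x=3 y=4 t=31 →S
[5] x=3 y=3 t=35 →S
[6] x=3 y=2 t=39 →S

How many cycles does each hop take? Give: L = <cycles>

Between hops 0 and 1 the cycle counter advances 19 − 15 = 4.
One hop costs L cycles, so L = 4.

L = 4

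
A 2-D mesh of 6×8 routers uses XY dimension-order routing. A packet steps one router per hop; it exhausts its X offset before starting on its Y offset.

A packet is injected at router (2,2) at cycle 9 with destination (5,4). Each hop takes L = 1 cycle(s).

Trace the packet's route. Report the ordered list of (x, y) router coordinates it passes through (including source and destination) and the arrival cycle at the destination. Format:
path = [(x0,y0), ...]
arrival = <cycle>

path = [(2,2), (3,2), (4,2), (5,2), (5,3), (5,4)]
arrival = 14

src (2,2)  cyc=9
E→(3,2)  cyc=10
E→(4,2)  cyc=11
E→(5,2)  cyc=12
N→(5,3)  cyc=13
N→(5,4)  cyc=14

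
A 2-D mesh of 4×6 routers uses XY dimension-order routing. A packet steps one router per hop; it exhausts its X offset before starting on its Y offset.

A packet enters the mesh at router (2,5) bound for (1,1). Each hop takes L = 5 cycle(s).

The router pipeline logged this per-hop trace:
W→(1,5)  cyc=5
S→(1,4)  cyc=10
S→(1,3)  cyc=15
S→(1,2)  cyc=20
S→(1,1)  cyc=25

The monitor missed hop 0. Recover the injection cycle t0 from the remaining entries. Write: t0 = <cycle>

Hop 1 reached at cycle 5; hop k is at t0 + k·L.
Subtract one hop: t0 = 5 − 5 = 0.

t0 = 0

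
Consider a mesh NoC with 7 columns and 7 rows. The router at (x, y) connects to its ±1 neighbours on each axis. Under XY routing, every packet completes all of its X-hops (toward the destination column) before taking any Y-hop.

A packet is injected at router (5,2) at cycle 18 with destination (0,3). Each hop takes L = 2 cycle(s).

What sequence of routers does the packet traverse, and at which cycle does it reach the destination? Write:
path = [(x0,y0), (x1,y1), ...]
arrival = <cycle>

#0 — 5,2 | c18
#1 — 4,2 | c20 | W
#2 — 3,2 | c22 | W
#3 — 2,2 | c24 | W
#4 — 1,2 | c26 | W
#5 — 0,2 | c28 | W
#6 — 0,3 | c30 | N

path = [(5,2), (4,2), (3,2), (2,2), (1,2), (0,2), (0,3)]
arrival = 30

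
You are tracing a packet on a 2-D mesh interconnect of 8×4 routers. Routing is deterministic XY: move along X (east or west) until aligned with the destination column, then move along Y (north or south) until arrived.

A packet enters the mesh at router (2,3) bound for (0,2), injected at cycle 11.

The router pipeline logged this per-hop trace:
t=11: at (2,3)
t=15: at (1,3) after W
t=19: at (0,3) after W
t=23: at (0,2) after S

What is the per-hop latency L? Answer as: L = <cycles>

cyc[1] − cyc[0] = 15 − 11 = 4.
One hop costs L cycles, so L = 4.

L = 4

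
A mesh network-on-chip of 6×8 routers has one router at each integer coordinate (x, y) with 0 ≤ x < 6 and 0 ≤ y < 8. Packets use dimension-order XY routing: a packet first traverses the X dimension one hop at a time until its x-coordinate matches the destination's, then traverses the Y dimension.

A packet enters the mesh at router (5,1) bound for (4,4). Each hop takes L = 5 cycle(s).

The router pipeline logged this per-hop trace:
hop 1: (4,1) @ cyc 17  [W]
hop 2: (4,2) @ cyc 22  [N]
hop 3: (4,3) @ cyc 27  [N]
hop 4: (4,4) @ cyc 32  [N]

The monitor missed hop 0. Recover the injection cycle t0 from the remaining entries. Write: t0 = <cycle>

Hop 1 reached at cycle 17; hop k is at t0 + k·L.
Therefore t0 = 17 − L = 12.

t0 = 12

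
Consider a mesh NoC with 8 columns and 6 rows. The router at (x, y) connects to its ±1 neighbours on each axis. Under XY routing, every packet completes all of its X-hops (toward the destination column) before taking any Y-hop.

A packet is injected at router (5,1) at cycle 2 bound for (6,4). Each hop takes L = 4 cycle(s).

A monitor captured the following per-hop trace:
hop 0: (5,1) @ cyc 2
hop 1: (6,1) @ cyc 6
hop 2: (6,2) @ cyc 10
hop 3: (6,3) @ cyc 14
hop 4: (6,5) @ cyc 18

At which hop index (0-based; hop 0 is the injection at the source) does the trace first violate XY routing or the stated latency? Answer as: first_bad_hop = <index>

[1] (+1,+0) / 4c ⇒ ok
[2] (+0,+1) / 4c ⇒ ok
[3] (+0,+1) / 4c ⇒ ok
[4] (+0,+2) / 4c ⇒ BAD: non-unit step

first_bad_hop = 4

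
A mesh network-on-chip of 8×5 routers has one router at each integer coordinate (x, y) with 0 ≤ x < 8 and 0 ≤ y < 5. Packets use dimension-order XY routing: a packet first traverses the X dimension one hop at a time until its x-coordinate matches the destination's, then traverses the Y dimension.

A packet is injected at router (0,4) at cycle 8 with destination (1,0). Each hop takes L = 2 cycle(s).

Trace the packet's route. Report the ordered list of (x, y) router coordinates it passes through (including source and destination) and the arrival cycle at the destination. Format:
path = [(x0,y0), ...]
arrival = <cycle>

path = [(0,4), (1,4), (1,3), (1,2), (1,1), (1,0)]
arrival = 18

hop 0: (0,4) @ cyc 8
hop 1: (1,4) @ cyc 10  [E]
hop 2: (1,3) @ cyc 12  [S]
hop 3: (1,2) @ cyc 14  [S]
hop 4: (1,1) @ cyc 16  [S]
hop 5: (1,0) @ cyc 18  [S]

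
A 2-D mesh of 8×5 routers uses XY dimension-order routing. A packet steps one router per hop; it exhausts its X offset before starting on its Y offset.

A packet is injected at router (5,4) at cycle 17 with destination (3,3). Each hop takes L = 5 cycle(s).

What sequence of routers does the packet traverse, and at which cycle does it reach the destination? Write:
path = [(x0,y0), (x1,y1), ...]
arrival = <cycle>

  0. router=(5,4) cycle=17 (inject)
  1. router=(4,4) cycle=22 dir=W
  2. router=(3,4) cycle=27 dir=W
  3. router=(3,3) cycle=32 dir=S

path = [(5,4), (4,4), (3,4), (3,3)]
arrival = 32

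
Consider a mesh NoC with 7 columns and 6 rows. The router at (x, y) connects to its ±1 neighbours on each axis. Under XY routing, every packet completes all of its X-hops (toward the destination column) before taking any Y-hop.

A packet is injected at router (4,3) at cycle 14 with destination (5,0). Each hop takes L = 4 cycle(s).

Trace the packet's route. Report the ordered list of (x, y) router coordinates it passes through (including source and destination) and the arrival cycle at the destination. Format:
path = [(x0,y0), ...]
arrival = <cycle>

path = [(4,3), (5,3), (5,2), (5,1), (5,0)]
arrival = 30

t=14: at (4,3)
t=18: at (5,3) after E
t=22: at (5,2) after S
t=26: at (5,1) after S
t=30: at (5,0) after S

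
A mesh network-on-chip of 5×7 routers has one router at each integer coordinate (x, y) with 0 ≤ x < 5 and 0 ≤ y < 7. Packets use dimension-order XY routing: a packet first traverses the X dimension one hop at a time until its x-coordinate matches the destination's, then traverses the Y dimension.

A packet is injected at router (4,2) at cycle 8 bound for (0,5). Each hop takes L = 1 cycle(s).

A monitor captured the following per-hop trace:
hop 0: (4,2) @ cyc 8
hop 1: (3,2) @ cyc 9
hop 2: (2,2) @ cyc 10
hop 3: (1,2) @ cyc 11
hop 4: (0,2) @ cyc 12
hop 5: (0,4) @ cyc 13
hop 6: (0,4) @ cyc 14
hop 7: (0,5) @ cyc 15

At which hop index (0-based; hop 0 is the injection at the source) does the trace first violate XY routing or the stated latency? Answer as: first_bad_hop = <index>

hop 1: step (-1,+0), +1 cyc — ok
hop 2: step (-1,+0), +1 cyc — ok
hop 3: step (-1,+0), +1 cyc — ok
hop 4: step (-1,+0), +1 cyc — ok
hop 5: step (+0,+2), +1 cyc — BAD: non-unit step

first_bad_hop = 5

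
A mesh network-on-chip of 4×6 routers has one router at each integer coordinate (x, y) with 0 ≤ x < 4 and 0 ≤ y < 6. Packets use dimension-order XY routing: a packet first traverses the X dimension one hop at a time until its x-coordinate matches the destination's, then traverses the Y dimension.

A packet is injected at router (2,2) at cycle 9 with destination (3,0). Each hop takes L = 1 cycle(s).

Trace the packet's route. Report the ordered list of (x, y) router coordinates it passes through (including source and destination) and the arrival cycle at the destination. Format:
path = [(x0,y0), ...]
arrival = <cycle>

path = [(2,2), (3,2), (3,1), (3,0)]
arrival = 12

src (2,2)  cyc=9
E→(3,2)  cyc=10
S→(3,1)  cyc=11
S→(3,0)  cyc=12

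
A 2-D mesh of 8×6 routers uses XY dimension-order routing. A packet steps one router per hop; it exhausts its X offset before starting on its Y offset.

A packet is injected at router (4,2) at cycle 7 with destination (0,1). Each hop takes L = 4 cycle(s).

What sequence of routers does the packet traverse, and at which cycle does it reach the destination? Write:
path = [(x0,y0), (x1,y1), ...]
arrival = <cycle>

path = [(4,2), (3,2), (2,2), (1,2), (0,2), (0,1)]
arrival = 27

src (4,2)  cyc=7
W→(3,2)  cyc=11
W→(2,2)  cyc=15
W→(1,2)  cyc=19
W→(0,2)  cyc=23
S→(0,1)  cyc=27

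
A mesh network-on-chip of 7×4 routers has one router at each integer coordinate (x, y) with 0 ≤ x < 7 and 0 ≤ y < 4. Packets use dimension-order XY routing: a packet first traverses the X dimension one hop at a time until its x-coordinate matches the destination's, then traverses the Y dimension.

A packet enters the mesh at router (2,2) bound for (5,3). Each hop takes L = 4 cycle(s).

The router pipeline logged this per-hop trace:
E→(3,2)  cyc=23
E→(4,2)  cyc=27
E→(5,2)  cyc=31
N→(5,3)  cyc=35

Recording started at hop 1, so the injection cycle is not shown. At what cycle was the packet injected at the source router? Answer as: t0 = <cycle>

Hop 1 reached at cycle 23; hop k is at t0 + k·L.
t0 = cyc[1] − L = 23 − 4 = 19.

t0 = 19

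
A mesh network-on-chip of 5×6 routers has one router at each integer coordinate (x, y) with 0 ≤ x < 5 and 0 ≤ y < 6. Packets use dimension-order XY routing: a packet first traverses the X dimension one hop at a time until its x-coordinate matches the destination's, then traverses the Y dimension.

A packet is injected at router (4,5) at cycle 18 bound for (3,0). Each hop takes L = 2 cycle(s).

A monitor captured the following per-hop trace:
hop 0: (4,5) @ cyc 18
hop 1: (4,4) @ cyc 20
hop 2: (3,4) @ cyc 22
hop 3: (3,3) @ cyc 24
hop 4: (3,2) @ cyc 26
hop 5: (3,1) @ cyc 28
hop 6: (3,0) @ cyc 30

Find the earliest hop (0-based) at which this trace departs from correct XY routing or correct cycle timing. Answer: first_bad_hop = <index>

first_bad_hop = 1

check 1→ d=(0,-1) cyc+2: BAD: Y-move but x=4≠3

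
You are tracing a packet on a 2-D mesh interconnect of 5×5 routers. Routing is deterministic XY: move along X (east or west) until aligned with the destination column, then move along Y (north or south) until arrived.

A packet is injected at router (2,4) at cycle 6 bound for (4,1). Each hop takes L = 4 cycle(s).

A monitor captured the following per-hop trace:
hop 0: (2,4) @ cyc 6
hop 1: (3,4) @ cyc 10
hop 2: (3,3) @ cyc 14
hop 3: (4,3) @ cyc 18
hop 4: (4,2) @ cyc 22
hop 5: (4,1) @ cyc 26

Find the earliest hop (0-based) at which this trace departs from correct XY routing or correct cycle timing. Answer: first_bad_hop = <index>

check 1→ d=(1,0) cyc+4: ok
check 2→ d=(0,-1) cyc+4: BAD: Y-move but x=3≠4

first_bad_hop = 2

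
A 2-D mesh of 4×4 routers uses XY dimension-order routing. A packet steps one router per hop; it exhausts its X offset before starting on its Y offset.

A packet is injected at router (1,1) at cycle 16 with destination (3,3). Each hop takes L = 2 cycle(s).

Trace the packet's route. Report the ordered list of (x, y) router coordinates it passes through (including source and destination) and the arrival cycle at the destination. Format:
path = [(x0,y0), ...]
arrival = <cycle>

src (1,1)  cyc=16
E→(2,1)  cyc=18
E→(3,1)  cyc=20
N→(3,2)  cyc=22
N→(3,3)  cyc=24

path = [(1,1), (2,1), (3,1), (3,2), (3,3)]
arrival = 24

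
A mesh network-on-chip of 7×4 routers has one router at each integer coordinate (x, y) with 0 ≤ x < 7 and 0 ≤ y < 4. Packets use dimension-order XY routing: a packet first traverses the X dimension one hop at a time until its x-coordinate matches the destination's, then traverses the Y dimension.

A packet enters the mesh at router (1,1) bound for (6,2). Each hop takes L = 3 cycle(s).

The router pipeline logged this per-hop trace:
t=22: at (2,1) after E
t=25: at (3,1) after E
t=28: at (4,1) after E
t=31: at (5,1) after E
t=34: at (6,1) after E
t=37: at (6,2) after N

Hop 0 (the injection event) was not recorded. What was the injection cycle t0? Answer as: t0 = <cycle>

t0 = 19

The first recorded entry is hop 1 at cycle 22.
Therefore t0 = 22 − L = 19.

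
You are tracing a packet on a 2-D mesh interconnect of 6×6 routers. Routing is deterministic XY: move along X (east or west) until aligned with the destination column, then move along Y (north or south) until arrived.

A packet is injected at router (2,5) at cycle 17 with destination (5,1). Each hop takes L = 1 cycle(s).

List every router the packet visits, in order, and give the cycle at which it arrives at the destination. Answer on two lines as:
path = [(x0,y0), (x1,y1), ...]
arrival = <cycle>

path = [(2,5), (3,5), (4,5), (5,5), (5,4), (5,3), (5,2), (5,1)]
arrival = 24

src (2,5)  cyc=17
E→(3,5)  cyc=18
E→(4,5)  cyc=19
E→(5,5)  cyc=20
S→(5,4)  cyc=21
S→(5,3)  cyc=22
S→(5,2)  cyc=23
S→(5,1)  cyc=24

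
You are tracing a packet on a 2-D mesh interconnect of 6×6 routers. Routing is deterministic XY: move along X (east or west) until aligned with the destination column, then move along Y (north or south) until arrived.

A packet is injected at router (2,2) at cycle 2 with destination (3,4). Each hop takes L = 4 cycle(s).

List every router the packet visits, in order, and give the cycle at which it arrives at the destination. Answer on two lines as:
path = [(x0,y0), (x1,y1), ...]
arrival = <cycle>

path = [(2,2), (3,2), (3,3), (3,4)]
arrival = 14

#0 — 2,2 | c2
#1 — 3,2 | c6 | E
#2 — 3,3 | c10 | N
#3 — 3,4 | c14 | N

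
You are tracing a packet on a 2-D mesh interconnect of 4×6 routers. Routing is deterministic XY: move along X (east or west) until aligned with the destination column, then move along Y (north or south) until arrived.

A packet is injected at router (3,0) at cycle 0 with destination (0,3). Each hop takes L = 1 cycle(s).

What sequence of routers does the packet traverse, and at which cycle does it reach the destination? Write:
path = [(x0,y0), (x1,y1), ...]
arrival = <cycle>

  0. router=(3,0) cycle=0 (inject)
  1. router=(2,0) cycle=1 dir=W
  2. router=(1,0) cycle=2 dir=W
  3. router=(0,0) cycle=3 dir=W
  4. router=(0,1) cycle=4 dir=N
  5. router=(0,2) cycle=5 dir=N
  6. router=(0,3) cycle=6 dir=N

path = [(3,0), (2,0), (1,0), (0,0), (0,1), (0,2), (0,3)]
arrival = 6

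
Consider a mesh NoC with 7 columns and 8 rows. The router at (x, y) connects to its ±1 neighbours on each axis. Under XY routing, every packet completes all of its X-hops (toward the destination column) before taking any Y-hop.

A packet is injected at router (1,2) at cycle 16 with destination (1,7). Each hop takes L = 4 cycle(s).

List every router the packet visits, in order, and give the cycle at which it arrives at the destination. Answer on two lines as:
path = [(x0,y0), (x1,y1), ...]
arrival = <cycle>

path = [(1,2), (1,3), (1,4), (1,5), (1,6), (1,7)]
arrival = 36

[0] x=1 y=2 t=16
[1] x=1 y=3 t=20 →N
[2] x=1 y=4 t=24 →N
[3] x=1 y=5 t=28 →N
[4] x=1 y=6 t=32 →N
[5] x=1 y=7 t=36 →N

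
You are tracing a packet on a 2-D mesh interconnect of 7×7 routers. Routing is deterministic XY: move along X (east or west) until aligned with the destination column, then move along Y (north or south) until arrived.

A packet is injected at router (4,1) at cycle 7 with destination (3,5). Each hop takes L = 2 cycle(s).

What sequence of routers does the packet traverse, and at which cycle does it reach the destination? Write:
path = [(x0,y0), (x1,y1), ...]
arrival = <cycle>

path = [(4,1), (3,1), (3,2), (3,3), (3,4), (3,5)]
arrival = 17

  0. router=(4,1) cycle=7 (inject)
  1. router=(3,1) cycle=9 dir=W
  2. router=(3,2) cycle=11 dir=N
  3. router=(3,3) cycle=13 dir=N
  4. router=(3,4) cycle=15 dir=N
  5. router=(3,5) cycle=17 dir=N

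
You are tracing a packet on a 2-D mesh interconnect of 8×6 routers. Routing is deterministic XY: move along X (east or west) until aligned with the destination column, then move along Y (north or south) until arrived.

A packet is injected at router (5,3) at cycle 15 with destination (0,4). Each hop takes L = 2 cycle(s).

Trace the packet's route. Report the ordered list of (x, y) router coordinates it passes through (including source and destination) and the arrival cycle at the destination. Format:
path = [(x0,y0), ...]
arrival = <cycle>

path = [(5,3), (4,3), (3,3), (2,3), (1,3), (0,3), (0,4)]
arrival = 27

src (5,3)  cyc=15
W→(4,3)  cyc=17
W→(3,3)  cyc=19
W→(2,3)  cyc=21
W→(1,3)  cyc=23
W→(0,3)  cyc=25
N→(0,4)  cyc=27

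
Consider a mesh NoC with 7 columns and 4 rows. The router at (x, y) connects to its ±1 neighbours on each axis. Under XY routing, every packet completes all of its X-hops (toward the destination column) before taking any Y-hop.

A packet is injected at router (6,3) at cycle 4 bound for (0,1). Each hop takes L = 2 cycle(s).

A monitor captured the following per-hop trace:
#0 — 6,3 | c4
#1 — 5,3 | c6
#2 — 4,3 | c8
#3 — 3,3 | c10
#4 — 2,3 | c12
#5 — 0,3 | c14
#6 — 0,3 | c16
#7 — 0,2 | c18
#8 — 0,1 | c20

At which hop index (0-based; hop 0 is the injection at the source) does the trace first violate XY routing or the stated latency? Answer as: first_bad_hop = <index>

[1] (-1,+0) / 2c ⇒ ok
[2] (-1,+0) / 2c ⇒ ok
[3] (-1,+0) / 2c ⇒ ok
[4] (-1,+0) / 2c ⇒ ok
[5] (-2,+0) / 2c ⇒ BAD: non-unit step

first_bad_hop = 5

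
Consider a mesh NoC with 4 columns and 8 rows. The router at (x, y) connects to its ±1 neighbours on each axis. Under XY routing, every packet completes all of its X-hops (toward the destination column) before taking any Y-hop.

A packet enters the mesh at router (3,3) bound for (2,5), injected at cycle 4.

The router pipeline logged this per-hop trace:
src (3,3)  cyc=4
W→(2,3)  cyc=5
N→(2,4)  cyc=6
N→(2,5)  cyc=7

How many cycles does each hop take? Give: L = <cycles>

Between hops 0 and 1 the cycle counter advances 5 − 4 = 1.
That increment is L by definition: L = 1.

L = 1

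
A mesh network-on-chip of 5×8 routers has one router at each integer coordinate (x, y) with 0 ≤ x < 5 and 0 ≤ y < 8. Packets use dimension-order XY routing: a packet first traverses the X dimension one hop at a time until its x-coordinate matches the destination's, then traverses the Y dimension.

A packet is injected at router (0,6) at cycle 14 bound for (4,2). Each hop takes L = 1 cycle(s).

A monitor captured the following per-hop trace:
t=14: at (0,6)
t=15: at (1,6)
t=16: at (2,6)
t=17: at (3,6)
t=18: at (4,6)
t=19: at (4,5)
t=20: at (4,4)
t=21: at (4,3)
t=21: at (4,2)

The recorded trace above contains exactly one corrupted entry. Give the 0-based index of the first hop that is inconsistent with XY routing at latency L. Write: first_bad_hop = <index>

hop 1: step (+1,+0), +1 cyc — ok
hop 2: step (+1,+0), +1 cyc — ok
hop 3: step (+1,+0), +1 cyc — ok
hop 4: step (+1,+0), +1 cyc — ok
hop 5: step (+0,-1), +1 cyc — ok
hop 6: step (+0,-1), +1 cyc — ok
hop 7: step (+0,-1), +1 cyc — ok
hop 8: step (+0,-1), +0 cyc — BAD: Δcyc=0≠L

first_bad_hop = 8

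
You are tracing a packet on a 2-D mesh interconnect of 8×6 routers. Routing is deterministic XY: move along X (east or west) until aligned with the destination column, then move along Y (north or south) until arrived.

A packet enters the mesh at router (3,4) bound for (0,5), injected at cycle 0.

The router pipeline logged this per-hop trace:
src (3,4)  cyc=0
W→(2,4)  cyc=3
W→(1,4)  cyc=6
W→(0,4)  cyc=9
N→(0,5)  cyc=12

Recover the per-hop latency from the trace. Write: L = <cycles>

L = 3

cyc[1] − cyc[0] = 3 − 0 = 3.
One hop costs L cycles, so L = 3.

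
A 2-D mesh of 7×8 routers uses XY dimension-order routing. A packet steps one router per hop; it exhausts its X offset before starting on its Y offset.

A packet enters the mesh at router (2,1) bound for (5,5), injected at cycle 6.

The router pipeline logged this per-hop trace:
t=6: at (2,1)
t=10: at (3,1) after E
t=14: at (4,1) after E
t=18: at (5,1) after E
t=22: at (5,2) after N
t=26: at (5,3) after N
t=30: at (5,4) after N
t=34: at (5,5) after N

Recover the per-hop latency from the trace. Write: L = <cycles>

Δcyc across hop 0→1: 10 − 6 = 4.
One hop costs L cycles, so L = 4.

L = 4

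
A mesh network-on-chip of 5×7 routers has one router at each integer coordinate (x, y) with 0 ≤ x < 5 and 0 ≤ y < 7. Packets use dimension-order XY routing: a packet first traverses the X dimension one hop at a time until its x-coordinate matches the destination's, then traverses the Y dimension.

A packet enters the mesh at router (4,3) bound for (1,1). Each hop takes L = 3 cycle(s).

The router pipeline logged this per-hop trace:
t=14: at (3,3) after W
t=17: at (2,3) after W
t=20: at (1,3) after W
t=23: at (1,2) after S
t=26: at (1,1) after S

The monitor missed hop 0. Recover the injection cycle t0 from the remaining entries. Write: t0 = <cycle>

t0 = 11

Hop 1 reached at cycle 14; hop k is at t0 + k·L.
t0 = cyc[1] − L = 14 − 3 = 11.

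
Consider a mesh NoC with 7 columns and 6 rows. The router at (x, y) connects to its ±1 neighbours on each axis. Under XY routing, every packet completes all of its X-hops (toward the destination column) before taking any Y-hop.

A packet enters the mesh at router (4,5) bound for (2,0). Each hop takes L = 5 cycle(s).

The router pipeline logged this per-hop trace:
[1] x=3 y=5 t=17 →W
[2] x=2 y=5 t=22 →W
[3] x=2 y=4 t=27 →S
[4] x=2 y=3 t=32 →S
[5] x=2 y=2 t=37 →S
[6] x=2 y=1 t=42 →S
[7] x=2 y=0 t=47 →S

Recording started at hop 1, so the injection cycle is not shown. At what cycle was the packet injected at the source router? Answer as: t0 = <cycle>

The first recorded entry is hop 1 at cycle 17.
Therefore t0 = 17 − L = 12.

t0 = 12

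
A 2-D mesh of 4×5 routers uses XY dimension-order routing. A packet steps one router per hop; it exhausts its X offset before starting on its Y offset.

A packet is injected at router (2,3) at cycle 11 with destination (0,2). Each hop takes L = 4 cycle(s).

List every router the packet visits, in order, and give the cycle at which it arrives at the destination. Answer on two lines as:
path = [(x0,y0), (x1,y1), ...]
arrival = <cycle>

t=11: at (2,3)
t=15: at (1,3) after W
t=19: at (0,3) after W
t=23: at (0,2) after S

path = [(2,3), (1,3), (0,3), (0,2)]
arrival = 23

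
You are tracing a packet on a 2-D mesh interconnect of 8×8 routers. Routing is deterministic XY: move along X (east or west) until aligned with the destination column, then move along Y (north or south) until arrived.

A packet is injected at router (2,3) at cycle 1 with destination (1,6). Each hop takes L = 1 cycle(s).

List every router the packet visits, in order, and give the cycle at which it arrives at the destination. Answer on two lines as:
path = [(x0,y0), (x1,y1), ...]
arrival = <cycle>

path = [(2,3), (1,3), (1,4), (1,5), (1,6)]
arrival = 5

#0 — 2,3 | c1
#1 — 1,3 | c2 | W
#2 — 1,4 | c3 | N
#3 — 1,5 | c4 | N
#4 — 1,6 | c5 | N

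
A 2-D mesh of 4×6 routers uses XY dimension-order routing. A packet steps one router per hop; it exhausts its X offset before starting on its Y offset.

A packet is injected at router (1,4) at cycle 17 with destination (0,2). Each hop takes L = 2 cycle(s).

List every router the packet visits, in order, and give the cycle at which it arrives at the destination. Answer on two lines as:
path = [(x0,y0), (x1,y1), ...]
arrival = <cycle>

path = [(1,4), (0,4), (0,3), (0,2)]
arrival = 23

hop 0: (1,4) @ cyc 17
hop 1: (0,4) @ cyc 19  [W]
hop 2: (0,3) @ cyc 21  [S]
hop 3: (0,2) @ cyc 23  [S]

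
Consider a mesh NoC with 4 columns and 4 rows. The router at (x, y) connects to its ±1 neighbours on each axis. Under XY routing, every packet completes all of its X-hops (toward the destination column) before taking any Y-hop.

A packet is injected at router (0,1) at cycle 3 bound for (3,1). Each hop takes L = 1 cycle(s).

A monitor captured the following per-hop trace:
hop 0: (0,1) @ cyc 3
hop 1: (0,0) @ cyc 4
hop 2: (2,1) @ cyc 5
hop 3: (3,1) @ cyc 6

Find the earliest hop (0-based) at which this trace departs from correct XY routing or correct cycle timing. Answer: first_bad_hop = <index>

  1: Δx=+0 Δy=-1 Δt=1 [BAD: Y-move but x=0≠3]

first_bad_hop = 1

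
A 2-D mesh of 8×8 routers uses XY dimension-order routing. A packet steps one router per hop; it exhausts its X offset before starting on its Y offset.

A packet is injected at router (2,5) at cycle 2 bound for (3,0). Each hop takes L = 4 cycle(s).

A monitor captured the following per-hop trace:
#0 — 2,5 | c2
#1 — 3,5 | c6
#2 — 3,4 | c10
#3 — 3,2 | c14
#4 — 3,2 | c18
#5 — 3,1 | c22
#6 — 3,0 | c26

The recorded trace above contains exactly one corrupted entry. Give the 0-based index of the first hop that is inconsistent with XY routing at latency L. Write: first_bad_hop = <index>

first_bad_hop = 3

  1: Δx=+1 Δy=+0 Δt=4 [ok]
  2: Δx=+0 Δy=-1 Δt=4 [ok]
  3: Δx=+0 Δy=-2 Δt=4 [BAD: non-unit step]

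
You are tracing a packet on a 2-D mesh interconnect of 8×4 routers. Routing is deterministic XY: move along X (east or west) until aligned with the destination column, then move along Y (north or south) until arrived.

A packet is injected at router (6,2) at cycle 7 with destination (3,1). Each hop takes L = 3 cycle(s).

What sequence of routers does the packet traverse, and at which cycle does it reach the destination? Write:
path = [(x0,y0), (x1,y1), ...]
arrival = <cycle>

t=7: at (6,2)
t=10: at (5,2) after W
t=13: at (4,2) after W
t=16: at (3,2) after W
t=19: at (3,1) after S

path = [(6,2), (5,2), (4,2), (3,2), (3,1)]
arrival = 19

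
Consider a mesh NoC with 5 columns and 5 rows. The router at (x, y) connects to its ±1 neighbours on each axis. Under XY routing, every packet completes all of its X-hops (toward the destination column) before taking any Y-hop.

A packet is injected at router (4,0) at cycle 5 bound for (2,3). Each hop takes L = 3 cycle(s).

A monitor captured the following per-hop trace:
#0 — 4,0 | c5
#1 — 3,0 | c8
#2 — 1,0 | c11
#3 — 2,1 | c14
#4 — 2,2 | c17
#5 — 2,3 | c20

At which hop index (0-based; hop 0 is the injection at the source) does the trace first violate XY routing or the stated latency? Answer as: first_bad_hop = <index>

first_bad_hop = 2

  1: Δx=-1 Δy=+0 Δt=3 [ok]
  2: Δx=-2 Δy=+0 Δt=3 [BAD: non-unit step]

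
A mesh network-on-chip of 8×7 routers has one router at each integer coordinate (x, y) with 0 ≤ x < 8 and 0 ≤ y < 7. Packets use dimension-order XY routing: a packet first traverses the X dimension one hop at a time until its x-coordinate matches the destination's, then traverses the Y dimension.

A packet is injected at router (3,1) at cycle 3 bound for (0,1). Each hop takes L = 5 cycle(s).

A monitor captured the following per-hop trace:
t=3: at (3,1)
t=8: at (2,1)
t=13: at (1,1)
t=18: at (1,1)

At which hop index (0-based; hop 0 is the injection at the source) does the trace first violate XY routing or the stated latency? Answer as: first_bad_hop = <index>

first_bad_hop = 3

hop 1: step (-1,+0), +5 cyc — ok
hop 2: step (-1,+0), +5 cyc — ok
hop 3: step (+0,+0), +5 cyc — BAD: non-unit step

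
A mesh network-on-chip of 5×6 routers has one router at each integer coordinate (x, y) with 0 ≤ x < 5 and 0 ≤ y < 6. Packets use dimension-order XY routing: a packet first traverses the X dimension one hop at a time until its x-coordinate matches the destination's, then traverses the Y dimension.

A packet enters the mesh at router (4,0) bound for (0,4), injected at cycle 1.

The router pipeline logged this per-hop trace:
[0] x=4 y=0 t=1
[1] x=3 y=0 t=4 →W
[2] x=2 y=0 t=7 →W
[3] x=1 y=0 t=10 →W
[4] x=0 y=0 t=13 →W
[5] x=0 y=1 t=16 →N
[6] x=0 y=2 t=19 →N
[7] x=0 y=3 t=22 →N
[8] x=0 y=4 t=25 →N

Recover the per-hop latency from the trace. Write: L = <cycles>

Between hops 0 and 1 the cycle counter advances 4 − 1 = 3.
Each hop adds L, hence L = 3.

L = 3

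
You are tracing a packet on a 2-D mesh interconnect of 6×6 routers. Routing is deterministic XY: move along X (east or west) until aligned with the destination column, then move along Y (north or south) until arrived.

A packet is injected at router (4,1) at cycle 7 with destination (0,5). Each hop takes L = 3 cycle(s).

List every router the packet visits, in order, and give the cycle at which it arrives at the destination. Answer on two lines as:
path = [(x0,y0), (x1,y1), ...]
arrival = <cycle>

[0] x=4 y=1 t=7
[1] x=3 y=1 t=10 →W
[2] x=2 y=1 t=13 →W
[3] x=1 y=1 t=16 →W
[4] x=0 y=1 t=19 →W
[5] x=0 y=2 t=22 →N
[6] x=0 y=3 t=25 →N
[7] x=0 y=4 t=28 →N
[8] x=0 y=5 t=31 →N

path = [(4,1), (3,1), (2,1), (1,1), (0,1), (0,2), (0,3), (0,4), (0,5)]
arrival = 31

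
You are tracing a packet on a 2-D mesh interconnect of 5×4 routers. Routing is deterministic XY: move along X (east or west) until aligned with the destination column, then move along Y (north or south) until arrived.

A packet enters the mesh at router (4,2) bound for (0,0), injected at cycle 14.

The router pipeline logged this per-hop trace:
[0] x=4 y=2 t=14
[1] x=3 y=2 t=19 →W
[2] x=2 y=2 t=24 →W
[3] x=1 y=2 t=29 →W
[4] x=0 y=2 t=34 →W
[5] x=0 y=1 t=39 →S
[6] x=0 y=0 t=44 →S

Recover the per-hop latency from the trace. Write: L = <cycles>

L = 5

Δcyc across hop 0→1: 19 − 14 = 5.
Per-hop latency L = Δcyc = 5.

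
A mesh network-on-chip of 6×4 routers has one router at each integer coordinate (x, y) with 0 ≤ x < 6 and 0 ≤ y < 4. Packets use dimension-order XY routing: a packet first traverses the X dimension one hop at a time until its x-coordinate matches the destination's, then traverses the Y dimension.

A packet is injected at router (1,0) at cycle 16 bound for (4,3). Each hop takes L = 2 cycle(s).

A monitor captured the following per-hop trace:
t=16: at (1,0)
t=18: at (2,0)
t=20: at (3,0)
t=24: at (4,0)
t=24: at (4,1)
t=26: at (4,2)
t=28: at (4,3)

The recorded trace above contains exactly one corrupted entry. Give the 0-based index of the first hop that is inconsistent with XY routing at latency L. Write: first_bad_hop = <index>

first_bad_hop = 3

check 1→ d=(1,0) cyc+2: ok
check 2→ d=(1,0) cyc+2: ok
check 3→ d=(1,0) cyc+4: BAD: Δcyc=4≠L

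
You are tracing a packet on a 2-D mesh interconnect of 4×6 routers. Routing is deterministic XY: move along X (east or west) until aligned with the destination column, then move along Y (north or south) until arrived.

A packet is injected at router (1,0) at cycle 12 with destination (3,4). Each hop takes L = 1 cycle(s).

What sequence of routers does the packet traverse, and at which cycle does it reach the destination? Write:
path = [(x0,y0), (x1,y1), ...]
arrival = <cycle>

t=12: at (1,0)
t=13: at (2,0) after E
t=14: at (3,0) after E
t=15: at (3,1) after N
t=16: at (3,2) after N
t=17: at (3,3) after N
t=18: at (3,4) after N

path = [(1,0), (2,0), (3,0), (3,1), (3,2), (3,3), (3,4)]
arrival = 18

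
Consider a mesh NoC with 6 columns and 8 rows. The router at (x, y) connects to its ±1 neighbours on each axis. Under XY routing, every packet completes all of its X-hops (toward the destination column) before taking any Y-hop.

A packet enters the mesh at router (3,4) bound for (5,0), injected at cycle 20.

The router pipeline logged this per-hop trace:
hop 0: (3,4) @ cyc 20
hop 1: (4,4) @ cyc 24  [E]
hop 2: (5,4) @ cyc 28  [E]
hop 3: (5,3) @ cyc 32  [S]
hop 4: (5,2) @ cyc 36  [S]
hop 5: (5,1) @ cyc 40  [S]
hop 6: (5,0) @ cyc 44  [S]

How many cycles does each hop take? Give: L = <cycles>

L = 4

From hop 0 (20) to hop 1 (24): +4 cycles.
That increment is L by definition: L = 4.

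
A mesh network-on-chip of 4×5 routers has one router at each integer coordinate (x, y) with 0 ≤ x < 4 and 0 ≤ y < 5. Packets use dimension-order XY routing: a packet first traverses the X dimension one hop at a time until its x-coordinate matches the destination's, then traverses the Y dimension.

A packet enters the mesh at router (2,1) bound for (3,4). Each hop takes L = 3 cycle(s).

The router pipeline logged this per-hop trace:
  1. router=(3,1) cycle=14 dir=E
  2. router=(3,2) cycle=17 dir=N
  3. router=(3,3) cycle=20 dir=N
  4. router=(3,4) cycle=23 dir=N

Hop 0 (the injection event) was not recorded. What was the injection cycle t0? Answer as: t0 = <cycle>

t0 = 11

At hop 1 the cycle is 14; in general cyc_k = t0 + kL.
Therefore t0 = 14 − L = 11.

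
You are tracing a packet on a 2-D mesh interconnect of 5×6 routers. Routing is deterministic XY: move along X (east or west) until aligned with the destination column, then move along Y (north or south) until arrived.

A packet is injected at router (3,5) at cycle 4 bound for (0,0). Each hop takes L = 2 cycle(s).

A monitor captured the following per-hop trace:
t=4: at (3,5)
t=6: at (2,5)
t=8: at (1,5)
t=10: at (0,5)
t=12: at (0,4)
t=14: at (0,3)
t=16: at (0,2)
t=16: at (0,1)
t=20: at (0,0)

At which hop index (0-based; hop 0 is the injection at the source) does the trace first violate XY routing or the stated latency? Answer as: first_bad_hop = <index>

check 1→ d=(-1,0) cyc+2: ok
check 2→ d=(-1,0) cyc+2: ok
check 3→ d=(-1,0) cyc+2: ok
check 4→ d=(0,-1) cyc+2: ok
check 5→ d=(0,-1) cyc+2: ok
check 6→ d=(0,-1) cyc+2: ok
check 7→ d=(0,-1) cyc+0: BAD: Δcyc=0≠L

first_bad_hop = 7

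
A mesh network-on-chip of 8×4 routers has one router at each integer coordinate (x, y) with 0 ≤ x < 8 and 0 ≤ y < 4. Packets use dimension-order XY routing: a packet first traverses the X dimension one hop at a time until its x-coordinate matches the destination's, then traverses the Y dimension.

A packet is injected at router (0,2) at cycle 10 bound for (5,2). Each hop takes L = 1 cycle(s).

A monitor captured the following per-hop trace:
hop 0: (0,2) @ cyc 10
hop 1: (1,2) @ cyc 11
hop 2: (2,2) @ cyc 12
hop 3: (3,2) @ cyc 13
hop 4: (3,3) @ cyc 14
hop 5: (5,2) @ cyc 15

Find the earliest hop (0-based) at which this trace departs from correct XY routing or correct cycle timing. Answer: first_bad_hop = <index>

check 1→ d=(1,0) cyc+1: ok
check 2→ d=(1,0) cyc+1: ok
check 3→ d=(1,0) cyc+1: ok
check 4→ d=(0,1) cyc+1: BAD: Y-move but x=3≠5

first_bad_hop = 4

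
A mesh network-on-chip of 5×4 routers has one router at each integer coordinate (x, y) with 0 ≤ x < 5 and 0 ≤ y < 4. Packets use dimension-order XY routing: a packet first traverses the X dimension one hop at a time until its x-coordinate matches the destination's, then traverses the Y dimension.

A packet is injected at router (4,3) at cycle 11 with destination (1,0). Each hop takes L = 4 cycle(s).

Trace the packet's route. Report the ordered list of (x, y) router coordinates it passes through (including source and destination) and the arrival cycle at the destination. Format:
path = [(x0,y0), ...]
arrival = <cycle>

  0. router=(4,3) cycle=11 (inject)
  1. router=(3,3) cycle=15 dir=W
  2. router=(2,3) cycle=19 dir=W
  3. router=(1,3) cycle=23 dir=W
  4. router=(1,2) cycle=27 dir=S
  5. router=(1,1) cycle=31 dir=S
  6. router=(1,0) cycle=35 dir=S

path = [(4,3), (3,3), (2,3), (1,3), (1,2), (1,1), (1,0)]
arrival = 35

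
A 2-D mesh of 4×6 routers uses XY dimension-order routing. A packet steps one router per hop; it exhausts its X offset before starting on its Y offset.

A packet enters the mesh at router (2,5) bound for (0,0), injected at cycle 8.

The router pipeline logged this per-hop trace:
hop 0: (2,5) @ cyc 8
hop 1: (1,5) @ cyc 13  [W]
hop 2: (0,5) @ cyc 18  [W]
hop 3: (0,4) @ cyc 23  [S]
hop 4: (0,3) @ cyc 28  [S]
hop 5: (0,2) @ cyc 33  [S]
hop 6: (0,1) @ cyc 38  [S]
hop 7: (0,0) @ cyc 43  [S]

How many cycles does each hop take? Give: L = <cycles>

Between hops 0 and 1 the cycle counter advances 13 − 8 = 5.
Each hop adds L, hence L = 5.

L = 5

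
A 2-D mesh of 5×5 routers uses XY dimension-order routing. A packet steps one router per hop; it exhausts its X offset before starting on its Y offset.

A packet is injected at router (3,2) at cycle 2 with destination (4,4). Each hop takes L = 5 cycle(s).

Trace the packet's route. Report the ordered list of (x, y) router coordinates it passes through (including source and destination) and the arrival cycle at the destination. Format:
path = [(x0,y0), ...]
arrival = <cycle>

[0] x=3 y=2 t=2
[1] x=4 y=2 t=7 →E
[2] x=4 y=3 t=12 →N
[3] x=4 y=4 t=17 →N

path = [(3,2), (4,2), (4,3), (4,4)]
arrival = 17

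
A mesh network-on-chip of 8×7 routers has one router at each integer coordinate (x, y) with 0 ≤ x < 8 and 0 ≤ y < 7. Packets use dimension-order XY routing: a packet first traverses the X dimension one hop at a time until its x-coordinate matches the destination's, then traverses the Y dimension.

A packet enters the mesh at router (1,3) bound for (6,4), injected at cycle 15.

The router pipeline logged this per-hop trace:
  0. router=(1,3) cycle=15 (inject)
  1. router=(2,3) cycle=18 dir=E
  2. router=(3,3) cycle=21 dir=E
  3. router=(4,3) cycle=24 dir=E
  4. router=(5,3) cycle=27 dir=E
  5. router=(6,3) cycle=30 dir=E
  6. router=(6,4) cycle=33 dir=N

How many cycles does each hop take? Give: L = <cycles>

L = 3

Δcyc across hop 0→1: 18 − 15 = 3.
One hop costs L cycles, so L = 3.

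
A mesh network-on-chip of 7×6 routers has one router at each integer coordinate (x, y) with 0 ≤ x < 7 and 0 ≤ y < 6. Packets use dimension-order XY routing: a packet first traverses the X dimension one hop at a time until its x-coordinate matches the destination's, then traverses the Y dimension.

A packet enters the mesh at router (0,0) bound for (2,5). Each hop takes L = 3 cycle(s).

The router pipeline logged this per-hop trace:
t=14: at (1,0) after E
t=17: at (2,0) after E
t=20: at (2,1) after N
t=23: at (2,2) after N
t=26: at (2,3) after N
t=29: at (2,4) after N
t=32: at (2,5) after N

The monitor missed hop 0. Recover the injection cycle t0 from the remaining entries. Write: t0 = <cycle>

Hop 1 reached at cycle 14; hop k is at t0 + k·L.
So t0 = 14 − 1·3 = 11.

t0 = 11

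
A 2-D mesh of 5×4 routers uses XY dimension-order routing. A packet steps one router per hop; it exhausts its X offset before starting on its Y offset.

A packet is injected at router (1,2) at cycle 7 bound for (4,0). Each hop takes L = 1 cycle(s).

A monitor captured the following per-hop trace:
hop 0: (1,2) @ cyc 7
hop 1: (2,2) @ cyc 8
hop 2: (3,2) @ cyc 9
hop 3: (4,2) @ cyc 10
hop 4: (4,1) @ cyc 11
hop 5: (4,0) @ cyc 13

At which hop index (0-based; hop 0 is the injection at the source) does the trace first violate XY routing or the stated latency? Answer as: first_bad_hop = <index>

first_bad_hop = 5

hop 1: step (+1,+0), +1 cyc — ok
hop 2: step (+1,+0), +1 cyc — ok
hop 3: step (+1,+0), +1 cyc — ok
hop 4: step (+0,-1), +1 cyc — ok
hop 5: step (+0,-1), +2 cyc — BAD: Δcyc=2≠L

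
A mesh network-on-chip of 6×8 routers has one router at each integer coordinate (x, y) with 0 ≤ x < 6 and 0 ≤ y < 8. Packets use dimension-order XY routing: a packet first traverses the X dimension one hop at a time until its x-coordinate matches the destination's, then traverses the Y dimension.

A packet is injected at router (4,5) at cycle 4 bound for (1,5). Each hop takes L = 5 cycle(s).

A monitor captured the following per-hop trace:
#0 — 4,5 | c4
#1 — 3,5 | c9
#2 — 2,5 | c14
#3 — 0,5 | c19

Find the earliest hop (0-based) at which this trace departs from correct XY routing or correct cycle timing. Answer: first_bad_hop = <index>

first_bad_hop = 3

hop 1: step (-1,+0), +5 cyc — ok
hop 2: step (-1,+0), +5 cyc — ok
hop 3: step (-2,+0), +5 cyc — BAD: non-unit step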